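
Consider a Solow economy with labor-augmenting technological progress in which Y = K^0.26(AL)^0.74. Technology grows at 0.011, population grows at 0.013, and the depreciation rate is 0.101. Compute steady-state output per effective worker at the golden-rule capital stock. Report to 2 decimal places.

n + g + δ = 0.013 + 0.011 + 0.101 = 0.125.
Maximizing c = f(k) − (n+g+δ)·k gives f'(k) = n+g+δ, i.e. 0.26·k^(0.26−1) = 0.125, so k_gold = (0.26/0.125)^(1/0.74) ≈ 2.6904.
Output: y_gold = k_gold^0.26 = 2.6904^0.26 ≈ 1.2935.

y_gold ≈ 1.29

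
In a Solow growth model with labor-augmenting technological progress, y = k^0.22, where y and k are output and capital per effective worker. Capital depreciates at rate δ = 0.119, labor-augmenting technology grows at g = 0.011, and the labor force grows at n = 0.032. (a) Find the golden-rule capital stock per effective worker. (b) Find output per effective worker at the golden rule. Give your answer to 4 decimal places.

Break-even investment rate: n + g + δ = 0.032 + 0.011 + 0.119 = 0.162.
Maximizing c = f(k) − (n+g+δ)·k gives f'(k) = n+g+δ, i.e. 0.22·k^(0.22−1) = 0.162, so k_gold = (0.22/0.162)^(1/0.78) ≈ 1.4805.
y_gold = 1.4805^0.22 ≈ 1.0902.

(a) k_gold ≈ 1.4805; (b) y_gold ≈ 1.0902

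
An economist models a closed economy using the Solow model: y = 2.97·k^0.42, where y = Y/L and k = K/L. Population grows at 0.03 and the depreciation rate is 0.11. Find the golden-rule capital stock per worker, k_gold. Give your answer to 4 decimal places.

k_gold ≈ 43.4230

The effective depreciation rate is n + δ = 0.03 + 0.11 = 0.14.
Setting f'(k) = n+δ gives 0.42·2.97·k^(0.42−1) = 0.14, hence k_gold = (0.42·2.97/0.14)^(1/0.58) ≈ 43.4230.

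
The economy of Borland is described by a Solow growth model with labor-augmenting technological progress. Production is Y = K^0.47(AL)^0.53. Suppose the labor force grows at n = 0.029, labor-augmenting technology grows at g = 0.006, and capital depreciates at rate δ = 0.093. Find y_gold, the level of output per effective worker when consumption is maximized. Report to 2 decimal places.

n + g + δ = 0.029 + 0.006 + 0.093 = 0.128.
Setting f'(k) = n+g+δ gives 0.47·k^(0.47−1) = 0.128, hence k_gold = (0.47/0.128)^(1/0.53) ≈ 11.6366.
Output: y_gold = k_gold^0.47 = 11.6366^0.47 ≈ 3.1691.

y_gold ≈ 3.17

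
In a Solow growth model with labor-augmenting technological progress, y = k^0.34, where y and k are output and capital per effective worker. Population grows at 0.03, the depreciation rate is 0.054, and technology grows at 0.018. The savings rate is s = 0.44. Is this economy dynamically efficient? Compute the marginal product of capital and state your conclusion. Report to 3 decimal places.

dynamically inefficient; MPK ≈ 0.079

Capital per effective worker breaks even when investment replaces (n + g + δ)·k; here n + g + δ = 0.102.
Steady-state k*: s·k^0.34 = 0.102·k gives k* = (0.44/0.102)^(1/0.66) ≈ 9.1600.
MPK = 0.34·9.1600^(-0.66) ≈ 0.0788.
MPK < n+g+δ = 0.102, so the economy is dynamically inefficient (over-saving).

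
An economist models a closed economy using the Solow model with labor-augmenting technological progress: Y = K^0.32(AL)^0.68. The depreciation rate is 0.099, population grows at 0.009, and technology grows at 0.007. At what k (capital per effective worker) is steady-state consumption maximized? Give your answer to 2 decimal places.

The effective depreciation rate is n + g + δ = 0.009 + 0.007 + 0.099 = 0.115.
At the golden rule the marginal product of capital equals n+g+δ: 0.32·k^(0.32−1) = 0.115. Solving, k_gold = (0.32/0.115)^(1/0.68) ≈ 4.5041.

k_gold ≈ 4.50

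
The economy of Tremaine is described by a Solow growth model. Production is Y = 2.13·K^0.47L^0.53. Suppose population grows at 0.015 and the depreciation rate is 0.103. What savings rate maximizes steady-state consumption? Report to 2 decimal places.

Break-even investment rate: n + δ = 0.015 + 0.103 = 0.118.
At the golden rule MPK = n+δ, and in any Cobb-Douglas steady state s = (n+δ)·k/y = MPK·k/y = capital's share 0.47.

s_gold = 0.47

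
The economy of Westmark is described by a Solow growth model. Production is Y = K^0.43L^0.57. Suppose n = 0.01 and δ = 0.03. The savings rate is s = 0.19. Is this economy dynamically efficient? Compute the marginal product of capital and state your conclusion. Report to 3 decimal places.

dynamically efficient; MPK ≈ 0.091

Capital per worker breaks even when investment replaces (n + δ)·k; here n + δ = 0.04.
Steady-state k*: s·k^0.43 = 0.04·k gives k* = (0.19/0.04)^(1/0.57) ≈ 15.3880.
MPK = 0.43·15.3880^(-0.57) ≈ 0.0905.
MPK > n+δ = 0.04, so the economy is dynamically efficient (under-saving).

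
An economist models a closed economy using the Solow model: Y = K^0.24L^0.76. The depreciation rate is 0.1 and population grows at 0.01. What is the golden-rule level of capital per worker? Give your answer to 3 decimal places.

The effective depreciation rate is n + δ = 0.01 + 0.1 = 0.11.
Golden rule sets MPK = n+δ: 0.24·k^(0.24−1) = 0.11, so k_gold = (0.24/0.11)^(1/0.76) ≈ 2.7913.

k_gold ≈ 2.791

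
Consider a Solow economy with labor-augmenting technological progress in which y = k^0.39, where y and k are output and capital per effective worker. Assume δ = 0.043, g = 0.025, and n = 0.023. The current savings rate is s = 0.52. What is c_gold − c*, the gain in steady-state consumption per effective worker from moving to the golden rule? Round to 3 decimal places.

The effective depreciation rate is n + g + δ = 0.023 + 0.025 + 0.043 = 0.091.
Current steady state (s = 0.52): k* = (0.52/0.091)^(1/0.61) ≈ 17.4149, y* = 17.4149^0.39 ≈ 3.0476, c* = (1−0.52)·3.0476 ≈ 1.4629.
Setting f'(k) = n+g+δ gives 0.39·k^(0.39−1) = 0.091, hence k_gold = (0.39/0.091)^(1/0.61) ≈ 10.8668.
y_gold = 10.8668^0.39 ≈ 2.5356, c_gold = y_gold − 0.091·k_gold ≈ 1.5467.
Gain: Δc = 1.5467 − 1.4629 ≈ 0.0839.

Δc ≈ 0.084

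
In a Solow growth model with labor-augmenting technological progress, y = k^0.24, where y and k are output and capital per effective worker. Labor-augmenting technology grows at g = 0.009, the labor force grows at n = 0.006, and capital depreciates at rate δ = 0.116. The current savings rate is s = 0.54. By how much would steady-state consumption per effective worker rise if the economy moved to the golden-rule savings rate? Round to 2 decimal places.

Δc ≈ 0.20

Break-even investment rate: n + g + δ = 0.006 + 0.009 + 0.116 = 0.131.
Current steady state (s = 0.54): k* = (0.54/0.131)^(1/0.76) ≈ 6.4472, y* = 6.4472^0.24 ≈ 1.5640, c* = (1−0.54)·1.5640 ≈ 0.7195.
Setting f'(k) = n+g+δ gives 0.24·k^(0.24−1) = 0.131, hence k_gold = (0.24/0.131)^(1/0.76) ≈ 2.2181.
y_gold = 2.2181^0.24 ≈ 1.2107, c_gold = y_gold − 0.131·k_gold ≈ 0.9201.
Gain: Δc = 0.9201 − 0.7195 ≈ 0.2007.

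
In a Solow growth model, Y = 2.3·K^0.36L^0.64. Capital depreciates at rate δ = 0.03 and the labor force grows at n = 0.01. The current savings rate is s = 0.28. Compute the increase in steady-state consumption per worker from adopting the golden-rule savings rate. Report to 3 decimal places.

Capital per worker breaks even when investment replaces (n + δ)·k; here n + δ = 0.04.
Current steady state (s = 0.28): k* = (0.28·2.3/0.04)^(1/0.64) ≈ 76.8538, y* = 2.3·76.8538^0.36 ≈ 10.9791, c* = (1−0.28)·10.9791 ≈ 7.9050.
Golden rule sets MPK = n+δ: 0.36·2.3·k^(0.36−1) = 0.04, so k_gold = (0.36·2.3/0.04)^(1/0.64) ≈ 113.8161.
y_gold = 2.3·113.8161^0.36 ≈ 12.6462, c_gold = y_gold − 0.04·k_gold ≈ 8.0936.
Gain: Δc = 8.0936 − 7.9050 ≈ 0.1886.

Δc ≈ 0.189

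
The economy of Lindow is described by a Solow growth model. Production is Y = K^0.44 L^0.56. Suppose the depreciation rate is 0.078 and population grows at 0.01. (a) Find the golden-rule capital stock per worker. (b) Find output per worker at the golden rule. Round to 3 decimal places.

(a) k_gold ≈ 17.708; (b) y_gold ≈ 3.542

Break-even investment rate: n + δ = 0.01 + 0.078 = 0.088.
Setting f'(k) = n+δ gives 0.44·k^(0.44−1) = 0.088, hence k_gold = (0.44/0.088)^(1/0.56) ≈ 17.7076.
y_gold = 17.7076^0.44 ≈ 3.5415.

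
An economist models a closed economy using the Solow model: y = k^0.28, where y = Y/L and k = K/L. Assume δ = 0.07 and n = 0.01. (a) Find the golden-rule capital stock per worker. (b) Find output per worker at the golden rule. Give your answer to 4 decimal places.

(a) k_gold ≈ 5.6971; (b) y_gold ≈ 1.6277

The effective depreciation rate is n + δ = 0.01 + 0.07 = 0.08.
Maximizing c = f(k) − (n+δ)·k gives f'(k) = n+δ, i.e. 0.28·k^(0.28−1) = 0.08, so k_gold = (0.28/0.08)^(1/0.72) ≈ 5.6971.
y_gold = 5.6971^0.28 ≈ 1.6277.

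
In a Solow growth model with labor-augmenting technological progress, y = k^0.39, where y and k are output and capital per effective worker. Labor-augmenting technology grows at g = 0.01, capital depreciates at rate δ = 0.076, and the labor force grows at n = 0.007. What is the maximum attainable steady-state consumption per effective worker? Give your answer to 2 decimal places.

c_gold ≈ 1.53

The effective depreciation rate is n + g + δ = 0.007 + 0.01 + 0.076 = 0.093.
Maximizing c = f(k) − (n+g+δ)·k gives f'(k) = n+g+δ, i.e. 0.39·k^(0.39−1) = 0.093, so k_gold = (0.39/0.093)^(1/0.61) ≈ 10.4864.
y_gold = 10.4864^0.39 ≈ 2.5006.
c_gold = y_gold − (n+g+δ)·k_gold = 2.5006 − 0.093·10.4864 ≈ 1.5254.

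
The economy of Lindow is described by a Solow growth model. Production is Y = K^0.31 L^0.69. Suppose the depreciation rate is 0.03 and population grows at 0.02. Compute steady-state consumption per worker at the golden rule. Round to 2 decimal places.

n + δ = 0.02 + 0.03 = 0.05.
Maximizing c = f(k) − (n+δ)·k gives f'(k) = n+δ, i.e. 0.31·k^(0.31−1) = 0.05, so k_gold = (0.31/0.05)^(1/0.69) ≈ 14.0732.
y_gold = 14.0732^0.31 ≈ 2.2699.
c_gold = y_gold − (n+δ)·k_gold = 2.2699 − 0.05·14.0732 ≈ 1.5662.

c_gold ≈ 1.57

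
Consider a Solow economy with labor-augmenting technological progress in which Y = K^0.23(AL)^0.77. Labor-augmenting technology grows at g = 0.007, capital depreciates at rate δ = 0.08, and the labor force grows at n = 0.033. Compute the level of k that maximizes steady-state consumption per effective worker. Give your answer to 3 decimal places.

Capital per effective worker breaks even when investment replaces (n + g + δ)·k; here n + g + δ = 0.12.
Maximizing c = f(k) − (n+g+δ)·k gives f'(k) = n+g+δ, i.e. 0.23·k^(0.23−1) = 0.12, so k_gold = (0.23/0.12)^(1/0.77) ≈ 2.3278.

k_gold ≈ 2.328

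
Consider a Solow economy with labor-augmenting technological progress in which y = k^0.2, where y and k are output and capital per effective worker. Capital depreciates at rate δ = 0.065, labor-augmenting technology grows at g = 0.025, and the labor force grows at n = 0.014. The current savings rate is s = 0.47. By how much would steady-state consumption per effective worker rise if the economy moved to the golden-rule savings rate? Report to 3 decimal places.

Break-even investment rate: n + g + δ = 0.014 + 0.025 + 0.065 = 0.104.
Current steady state (s = 0.47): k* = (0.47/0.104)^(1/0.8) ≈ 6.5892, y* = 6.5892^0.2 ≈ 1.4580, c* = (1−0.47)·1.4580 ≈ 0.7728.
Golden rule sets MPK = n+g+δ: 0.2·k^(0.2−1) = 0.104, so k_gold = (0.2/0.104)^(1/0.8) ≈ 2.2646.
y_gold = 2.2646^0.2 ≈ 1.1776, c_gold = y_gold − 0.104·k_gold ≈ 0.9421.
Gain: Δc = 0.9421 − 0.7728 ≈ 0.1693.

Δc ≈ 0.169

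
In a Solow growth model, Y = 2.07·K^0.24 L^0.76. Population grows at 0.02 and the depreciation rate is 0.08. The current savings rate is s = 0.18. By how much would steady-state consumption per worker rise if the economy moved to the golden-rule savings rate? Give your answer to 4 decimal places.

n + δ = 0.02 + 0.08 = 0.1.
Current steady state (s = 0.18): k* = (0.18·2.07/0.1)^(1/0.76) ≈ 5.6446, y* = 2.07·5.6446^0.24 ≈ 3.1359, c* = (1−0.18)·3.1359 ≈ 2.5714.
Golden rule sets MPK = n+δ: 0.24·2.07·k^(0.24−1) = 0.1, so k_gold = (0.24·2.07/0.1)^(1/0.76) ≈ 8.2419.
y_gold = 2.07·8.2419^0.24 ≈ 3.4341, c_gold = y_gold − 0.1·k_gold ≈ 2.6099.
Gain: Δc = 2.6099 − 2.5714 ≈ 0.0385.

Δc ≈ 0.0385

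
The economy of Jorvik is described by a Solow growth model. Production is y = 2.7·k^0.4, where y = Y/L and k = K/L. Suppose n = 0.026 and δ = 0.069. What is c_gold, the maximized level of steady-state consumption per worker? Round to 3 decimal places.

c_gold ≈ 8.191

The effective depreciation rate is n + δ = 0.026 + 0.069 = 0.095.
Maximizing c = f(k) − (n+δ)·k gives f'(k) = n+δ, i.e. 0.4·2.7·k^(0.4−1) = 0.095, so k_gold = (0.4·2.7/0.095)^(1/0.6) ≈ 57.4778.
y_gold = 2.7·57.4778^0.4 ≈ 13.6510.
c_gold = y_gold − (n+δ)·k_gold = 13.6510 − 0.095·57.4778 ≈ 8.1906.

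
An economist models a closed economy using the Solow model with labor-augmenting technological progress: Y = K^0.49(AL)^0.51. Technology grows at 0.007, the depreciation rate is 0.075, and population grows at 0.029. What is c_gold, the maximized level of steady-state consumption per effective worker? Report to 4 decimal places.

c_gold ≈ 2.1240

The effective depreciation rate is n + g + δ = 0.029 + 0.007 + 0.075 = 0.111.
At the golden rule the marginal product of capital equals n+g+δ: 0.49·k^(0.49−1) = 0.111. Solving, k_gold = (0.49/0.111)^(1/0.51) ≈ 18.3847.
y_gold = 18.3847^0.49 ≈ 4.1647.
c_gold = y_gold − (n+g+δ)·k_gold = 4.1647 − 0.111·18.3847 ≈ 2.1240.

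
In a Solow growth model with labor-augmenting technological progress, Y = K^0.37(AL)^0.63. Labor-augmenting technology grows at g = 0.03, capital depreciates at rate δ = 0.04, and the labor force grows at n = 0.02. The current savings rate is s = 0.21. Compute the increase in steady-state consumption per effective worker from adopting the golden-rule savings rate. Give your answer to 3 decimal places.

Break-even investment rate: n + g + δ = 0.02 + 0.03 + 0.04 = 0.09.
Current steady state (s = 0.21): k* = (0.21/0.09)^(1/0.63) ≈ 3.8379, y* = 3.8379^0.37 ≈ 1.6448, c* = (1−0.21)·1.6448 ≈ 1.2994.
At the golden rule the marginal product of capital equals n+g+δ: 0.37·k^(0.37−1) = 0.09. Solving, k_gold = (0.37/0.09)^(1/0.63) ≈ 9.4306.
y_gold = 9.4306^0.37 ≈ 2.2939, c_gold = y_gold − 0.09·k_gold ≈ 1.4452.
Gain: Δc = 1.4452 − 1.2994 ≈ 0.1458.

Δc ≈ 0.146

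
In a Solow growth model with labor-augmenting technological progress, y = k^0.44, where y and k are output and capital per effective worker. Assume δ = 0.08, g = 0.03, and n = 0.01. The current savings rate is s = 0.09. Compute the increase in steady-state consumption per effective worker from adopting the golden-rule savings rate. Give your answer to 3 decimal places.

Δc ≈ 0.828

The effective depreciation rate is n + g + δ = 0.01 + 0.03 + 0.08 = 0.12.
Current steady state (s = 0.09): k* = (0.09/0.12)^(1/0.56) ≈ 0.5983, y* = 0.5983^0.44 ≈ 0.7977, c* = (1−0.09)·0.7977 ≈ 0.7259.
Golden rule sets MPK = n+g+δ: 0.44·k^(0.44−1) = 0.12, so k_gold = (0.44/0.12)^(1/0.56) ≈ 10.1772.
y_gold = 10.1772^0.44 ≈ 2.7756, c_gold = y_gold − 0.12·k_gold ≈ 1.5543.
Gain: Δc = 1.5543 − 0.7259 ≈ 0.8284.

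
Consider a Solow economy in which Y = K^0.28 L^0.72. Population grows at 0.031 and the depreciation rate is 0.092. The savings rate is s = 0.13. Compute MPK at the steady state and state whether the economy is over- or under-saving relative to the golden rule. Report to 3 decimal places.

under-saving; MPK ≈ 0.265

Break-even investment rate: n + δ = 0.031 + 0.092 = 0.123.
Steady-state k*: s·k^0.28 = 0.123·k gives k* = (0.13/0.123)^(1/0.72) ≈ 1.0799.
MPK = 0.28·1.0799^(-0.72) ≈ 0.2649.
MPK > n+δ = 0.123, so the economy is dynamically efficient (under-saving).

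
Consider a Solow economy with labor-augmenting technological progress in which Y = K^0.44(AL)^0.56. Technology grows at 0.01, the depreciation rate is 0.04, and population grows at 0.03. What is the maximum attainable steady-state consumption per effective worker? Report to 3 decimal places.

Capital per effective worker breaks even when investment replaces (n + g + δ)·k; here n + g + δ = 0.08.
Setting f'(k) = n+g+δ gives 0.44·k^(0.44−1) = 0.08, hence k_gold = (0.44/0.08)^(1/0.56) ≈ 20.9931.
y_gold = 20.9931^0.44 ≈ 3.8169.
c_gold = y_gold − (n+g+δ)·k_gold = 3.8169 − 0.08·20.9931 ≈ 2.1375.

c_gold ≈ 2.137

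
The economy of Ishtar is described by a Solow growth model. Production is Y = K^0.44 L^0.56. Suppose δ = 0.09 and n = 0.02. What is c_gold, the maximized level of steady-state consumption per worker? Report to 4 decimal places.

Break-even investment rate: n + δ = 0.02 + 0.09 = 0.11.
Golden rule sets MPK = n+δ: 0.44·k^(0.44−1) = 0.11, so k_gold = (0.44/0.11)^(1/0.56) ≈ 11.8880.
y_gold = 11.8880^0.44 ≈ 2.9720.
c_gold = y_gold − (n+δ)·k_gold = 2.9720 − 0.11·11.8880 ≈ 1.6643.

c_gold ≈ 1.6643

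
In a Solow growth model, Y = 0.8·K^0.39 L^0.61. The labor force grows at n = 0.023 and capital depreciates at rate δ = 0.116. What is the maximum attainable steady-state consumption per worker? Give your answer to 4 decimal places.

Capital per worker breaks even when investment replaces (n + δ)·k; here n + δ = 0.139.
Setting f'(k) = n+δ gives 0.39·0.8·k^(0.39−1) = 0.139, hence k_gold = (0.39·0.8/0.139)^(1/0.61) ≈ 3.7639.
y_gold = 0.8·3.7639^0.39 ≈ 1.3415.
c_gold = y_gold − (n+δ)·k_gold = 1.3415 − 0.139·3.7639 ≈ 0.8183.

c_gold ≈ 0.8183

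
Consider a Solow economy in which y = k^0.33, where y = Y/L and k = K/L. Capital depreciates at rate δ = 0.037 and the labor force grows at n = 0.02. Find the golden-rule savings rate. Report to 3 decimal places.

s_gold = 0.330

n + δ = 0.02 + 0.037 = 0.057.
At the golden rule MPK = n+δ, and in any Cobb-Douglas steady state s = (n+δ)·k/y = MPK·k/y = capital's share 0.33.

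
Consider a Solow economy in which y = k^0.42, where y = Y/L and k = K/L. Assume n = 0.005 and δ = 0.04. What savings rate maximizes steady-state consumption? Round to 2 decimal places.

Capital per worker breaks even when investment replaces (n + δ)·k; here n + δ = 0.045.
At the golden rule MPK = n+δ, and in any Cobb-Douglas steady state s = (n+δ)·k/y = MPK·k/y = capital's share 0.42.

s_gold = 0.42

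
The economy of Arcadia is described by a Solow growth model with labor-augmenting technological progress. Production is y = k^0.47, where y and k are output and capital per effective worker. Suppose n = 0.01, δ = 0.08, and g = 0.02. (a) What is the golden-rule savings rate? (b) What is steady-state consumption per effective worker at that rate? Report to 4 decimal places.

(a) s_gold = 0.4700; (b) c_gold ≈ 1.9212

n + g + δ = 0.01 + 0.02 + 0.08 = 0.11.
For Cobb-Douglas, s_gold equals capital's share: s_gold = 0.47.
At the golden rule the marginal product of capital equals n+g+δ: 0.47·k^(0.47−1) = 0.11. Solving, k_gold = (0.47/0.11)^(1/0.53) ≈ 15.4885.
y_gold = 15.4885^0.47 ≈ 3.6250; c_gold = (1−0.47)·y_gold ≈ 1.9212.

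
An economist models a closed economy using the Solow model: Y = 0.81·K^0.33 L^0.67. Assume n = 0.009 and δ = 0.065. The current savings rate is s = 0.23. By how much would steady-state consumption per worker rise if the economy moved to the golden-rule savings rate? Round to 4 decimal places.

The effective depreciation rate is n + δ = 0.009 + 0.065 = 0.074.
Current steady state (s = 0.23): k* = (0.23·0.81/0.074)^(1/0.67) ≈ 3.9672, y* = 0.81·3.9672^0.33 ≈ 1.2764, c* = (1−0.23)·1.2764 ≈ 0.9828.
At the golden rule the marginal product of capital equals n+δ: 0.33·0.81·k^(0.33−1) = 0.074. Solving, k_gold = (0.33·0.81/0.074)^(1/0.67) ≈ 6.7997.
y_gold = 0.81·6.7997^0.33 ≈ 1.5248, c_gold = y_gold − 0.074·k_gold ≈ 1.0216.
Gain: Δc = 1.0216 − 0.9828 ≈ 0.0388.

Δc ≈ 0.0388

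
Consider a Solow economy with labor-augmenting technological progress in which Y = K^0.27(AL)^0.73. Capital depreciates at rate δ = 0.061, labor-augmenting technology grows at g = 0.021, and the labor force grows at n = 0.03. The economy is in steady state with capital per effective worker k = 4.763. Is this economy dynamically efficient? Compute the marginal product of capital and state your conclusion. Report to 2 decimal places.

dynamically inefficient; MPK ≈ 0.09

The effective depreciation rate is n + g + δ = 0.03 + 0.021 + 0.061 = 0.112.
MPK = 0.27·k^(0.27−1) = 0.27·4.763^(-0.73) ≈ 0.0864.
MPK < 0.112, so the economy is dynamically inefficient (over-saving).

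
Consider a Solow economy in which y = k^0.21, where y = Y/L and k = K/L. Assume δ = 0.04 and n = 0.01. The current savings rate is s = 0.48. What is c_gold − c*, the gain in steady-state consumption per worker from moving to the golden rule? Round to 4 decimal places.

Capital per worker breaks even when investment replaces (n + δ)·k; here n + δ = 0.05.
Current steady state (s = 0.48): k* = (0.48/0.05)^(1/0.79) ≈ 17.5138, y* = 17.5138^0.21 ≈ 1.8244, c* = (1−0.48)·1.8244 ≈ 0.9487.
Golden rule sets MPK = n+δ: 0.21·k^(0.21−1) = 0.05, so k_gold = (0.21/0.05)^(1/0.79) ≈ 6.1507.
y_gold = 6.1507^0.21 ≈ 1.4644, c_gold = y_gold − 0.05·k_gold ≈ 1.1569.
Gain: Δc = 1.1569 − 0.9487 ≈ 0.2082.

Δc ≈ 0.2082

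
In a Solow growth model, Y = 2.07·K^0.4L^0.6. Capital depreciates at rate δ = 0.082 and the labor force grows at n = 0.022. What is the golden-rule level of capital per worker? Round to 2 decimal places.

Capital per worker breaks even when investment replaces (n + δ)·k; here n + δ = 0.104.
Setting f'(k) = n+δ gives 0.4·2.07·k^(0.4−1) = 0.104, hence k_gold = (0.4·2.07/0.104)^(1/0.6) ≈ 31.7440.

k_gold ≈ 31.74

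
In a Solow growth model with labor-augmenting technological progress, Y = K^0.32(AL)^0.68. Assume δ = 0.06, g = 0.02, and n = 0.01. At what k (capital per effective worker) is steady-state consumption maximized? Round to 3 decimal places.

k_gold ≈ 6.459

The effective depreciation rate is n + g + δ = 0.01 + 0.02 + 0.06 = 0.09.
At the golden rule the marginal product of capital equals n+g+δ: 0.32·k^(0.32−1) = 0.09. Solving, k_gold = (0.32/0.09)^(1/0.68) ≈ 6.4589.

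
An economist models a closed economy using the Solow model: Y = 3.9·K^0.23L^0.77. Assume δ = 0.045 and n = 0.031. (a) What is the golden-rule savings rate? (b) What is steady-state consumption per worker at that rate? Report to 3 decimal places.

(a) s_gold = 0.230; (b) c_gold ≈ 6.277

n + δ = 0.031 + 0.045 = 0.076.
For Cobb-Douglas, s_gold equals capital's share: s_gold = 0.23.
Maximizing c = f(k) − (n+δ)·k gives f'(k) = n+δ, i.e. 0.23·3.9·k^(0.23−1) = 0.076, so k_gold = (0.23·3.9/0.076)^(1/0.77) ≈ 24.6706.
y_gold = 3.9·24.6706^0.23 ≈ 8.1520; c_gold = (1−0.23)·y_gold ≈ 6.2771.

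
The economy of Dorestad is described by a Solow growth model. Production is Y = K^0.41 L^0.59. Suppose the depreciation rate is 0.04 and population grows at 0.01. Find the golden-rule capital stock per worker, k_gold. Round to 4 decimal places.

k_gold ≈ 35.3865

The effective depreciation rate is n + δ = 0.01 + 0.04 = 0.05.
Maximizing c = f(k) − (n+δ)·k gives f'(k) = n+δ, i.e. 0.41·k^(0.41−1) = 0.05, so k_gold = (0.41/0.05)^(1/0.59) ≈ 35.3865.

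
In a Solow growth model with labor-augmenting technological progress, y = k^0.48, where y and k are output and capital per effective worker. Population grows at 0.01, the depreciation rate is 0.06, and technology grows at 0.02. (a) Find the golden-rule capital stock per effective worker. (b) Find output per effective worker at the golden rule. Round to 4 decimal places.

The effective depreciation rate is n + g + δ = 0.01 + 0.02 + 0.06 = 0.09.
Setting f'(k) = n+g+δ gives 0.48·k^(0.48−1) = 0.09, hence k_gold = (0.48/0.09)^(1/0.52) ≈ 25.0077.
y_gold = 25.0077^0.48 ≈ 4.6890.

(a) k_gold ≈ 25.0077; (b) y_gold ≈ 4.6890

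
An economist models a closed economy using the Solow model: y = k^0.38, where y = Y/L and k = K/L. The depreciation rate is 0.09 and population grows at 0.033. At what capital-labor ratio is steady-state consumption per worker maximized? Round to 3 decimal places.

k_gold ≈ 6.168

The effective depreciation rate is n + δ = 0.033 + 0.09 = 0.123.
Maximizing c = f(k) − (n+δ)·k gives f'(k) = n+δ, i.e. 0.38·k^(0.38−1) = 0.123, so k_gold = (0.38/0.123)^(1/0.62) ≈ 6.1677.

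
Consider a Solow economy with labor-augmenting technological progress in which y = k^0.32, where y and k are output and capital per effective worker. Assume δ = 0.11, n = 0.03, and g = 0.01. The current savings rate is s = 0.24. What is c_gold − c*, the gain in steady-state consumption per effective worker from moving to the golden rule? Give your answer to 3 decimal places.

Δc ≈ 0.023

The effective depreciation rate is n + g + δ = 0.03 + 0.01 + 0.11 = 0.15.
Current steady state (s = 0.24): k* = (0.24/0.15)^(1/0.68) ≈ 1.9961, y* = 1.9961^0.32 ≈ 1.2475, c* = (1−0.24)·1.2475 ≈ 0.9481.
Golden rule sets MPK = n+g+δ: 0.32·k^(0.32−1) = 0.15, so k_gold = (0.32/0.15)^(1/0.68) ≈ 3.0473.
y_gold = 3.0473^0.32 ≈ 1.4284, c_gold = y_gold − 0.15·k_gold ≈ 0.9713.
Gain: Δc = 0.9713 − 0.9481 ≈ 0.0232.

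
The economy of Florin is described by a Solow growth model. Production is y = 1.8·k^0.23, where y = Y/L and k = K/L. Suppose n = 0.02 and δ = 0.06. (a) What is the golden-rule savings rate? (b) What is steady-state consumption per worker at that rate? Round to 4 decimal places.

n + δ = 0.02 + 0.06 = 0.08.
For Cobb-Douglas, s_gold equals capital's share: s_gold = 0.23.
At the golden rule the marginal product of capital equals n+δ: 0.23·1.8·k^(0.23−1) = 0.08. Solving, k_gold = (0.23·1.8/0.08)^(1/0.77) ≈ 8.4558.
y_gold = 1.8·8.4558^0.23 ≈ 2.9412; c_gold = (1−0.23)·y_gold ≈ 2.2647.

(a) s_gold = 0.2300; (b) c_gold ≈ 2.2647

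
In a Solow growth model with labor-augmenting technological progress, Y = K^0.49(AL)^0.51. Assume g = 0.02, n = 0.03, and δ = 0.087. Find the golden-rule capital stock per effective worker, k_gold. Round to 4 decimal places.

k_gold ≈ 12.1688

n + g + δ = 0.03 + 0.02 + 0.087 = 0.137.
Golden rule sets MPK = n+g+δ: 0.49·k^(0.49−1) = 0.137, so k_gold = (0.49/0.137)^(1/0.51) ≈ 12.1688.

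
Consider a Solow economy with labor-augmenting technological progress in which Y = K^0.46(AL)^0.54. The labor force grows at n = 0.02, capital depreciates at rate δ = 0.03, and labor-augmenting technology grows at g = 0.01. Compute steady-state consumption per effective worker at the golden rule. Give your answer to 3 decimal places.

Break-even investment rate: n + g + δ = 0.02 + 0.01 + 0.03 = 0.06.
At the golden rule the marginal product of capital equals n+g+δ: 0.46·k^(0.46−1) = 0.06. Solving, k_gold = (0.46/0.06)^(1/0.54) ≈ 43.4671.
y_gold = 43.4671^0.46 ≈ 5.6696.
c_gold = y_gold − (n+g+δ)·k_gold = 5.6696 − 0.06·43.4671 ≈ 3.0616.

c_gold ≈ 3.062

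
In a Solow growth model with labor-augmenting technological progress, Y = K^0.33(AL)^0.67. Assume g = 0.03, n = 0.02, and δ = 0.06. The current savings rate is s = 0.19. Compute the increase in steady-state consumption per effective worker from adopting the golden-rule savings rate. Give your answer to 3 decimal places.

Δc ≈ 0.091

Capital per effective worker breaks even when investment replaces (n + g + δ)·k; here n + g + δ = 0.11.
Current steady state (s = 0.19): k* = (0.19/0.11)^(1/0.67) ≈ 2.2608, y* = 2.2608^0.33 ≈ 1.3089, c* = (1−0.19)·1.3089 ≈ 1.0602.
Golden rule sets MPK = n+g+δ: 0.33·k^(0.33−1) = 0.11, so k_gold = (0.33/0.11)^(1/0.67) ≈ 5.1537.
y_gold = 5.1537^0.33 ≈ 1.7179, c_gold = y_gold − 0.11·k_gold ≈ 1.1510.
Gain: Δc = 1.1510 − 1.0602 ≈ 0.0908.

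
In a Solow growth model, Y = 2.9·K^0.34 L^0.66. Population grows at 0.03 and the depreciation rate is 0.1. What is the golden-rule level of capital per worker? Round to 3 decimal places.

k_gold ≈ 21.539

Capital per worker breaks even when investment replaces (n + δ)·k; here n + δ = 0.13.
At the golden rule the marginal product of capital equals n+δ: 0.34·2.9·k^(0.34−1) = 0.13. Solving, k_gold = (0.34·2.9/0.13)^(1/0.66) ≈ 21.5394.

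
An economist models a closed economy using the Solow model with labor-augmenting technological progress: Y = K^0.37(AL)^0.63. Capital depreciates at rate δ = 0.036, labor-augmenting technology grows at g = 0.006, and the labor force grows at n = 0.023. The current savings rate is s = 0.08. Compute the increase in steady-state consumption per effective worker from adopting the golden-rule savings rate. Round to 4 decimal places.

Δc ≈ 0.7102

The effective depreciation rate is n + g + δ = 0.023 + 0.006 + 0.036 = 0.065.
Current steady state (s = 0.08): k* = (0.08/0.065)^(1/0.63) ≈ 1.3904, y* = 1.3904^0.37 ≈ 1.1297, c* = (1−0.08)·1.1297 ≈ 1.0393.
Golden rule sets MPK = n+g+δ: 0.37·k^(0.37−1) = 0.065, so k_gold = (0.37/0.065)^(1/0.63) ≈ 15.8078.
y_gold = 15.8078^0.37 ≈ 2.7770, c_gold = y_gold − 0.065·k_gold ≈ 1.7495.
Gain: Δc = 1.7495 − 1.0393 ≈ 0.7102.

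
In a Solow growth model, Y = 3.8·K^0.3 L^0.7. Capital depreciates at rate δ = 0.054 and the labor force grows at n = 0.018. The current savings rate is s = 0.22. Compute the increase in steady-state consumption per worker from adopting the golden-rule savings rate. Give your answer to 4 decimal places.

Capital per worker breaks even when investment replaces (n + δ)·k; here n + δ = 0.072.
Current steady state (s = 0.22): k* = (0.22·3.8/0.072)^(1/0.7) ≈ 33.2084, y* = 3.8·33.2084^0.3 ≈ 10.8682, c* = (1−0.22)·10.8682 ≈ 8.4772.
At the golden rule the marginal product of capital equals n+δ: 0.3·3.8·k^(0.3−1) = 0.072. Solving, k_gold = (0.3·3.8/0.072)^(1/0.7) ≈ 51.7219.
y_gold = 3.8·51.7219^0.3 ≈ 12.4133, c_gold = y_gold − 0.072·k_gold ≈ 8.6893.
Gain: Δc = 8.6893 − 8.4772 ≈ 0.2121.

Δc ≈ 0.2121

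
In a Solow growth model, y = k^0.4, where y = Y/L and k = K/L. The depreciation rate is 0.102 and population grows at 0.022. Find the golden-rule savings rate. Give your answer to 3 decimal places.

s_gold = 0.400

Break-even investment rate: n + δ = 0.022 + 0.102 = 0.124.
At the golden rule MPK = n+δ, and in any Cobb-Douglas steady state s = (n+δ)·k/y = MPK·k/y = capital's share 0.4.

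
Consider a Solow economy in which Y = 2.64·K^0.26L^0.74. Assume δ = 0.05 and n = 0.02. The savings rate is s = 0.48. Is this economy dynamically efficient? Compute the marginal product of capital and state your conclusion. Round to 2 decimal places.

Break-even investment rate: n + δ = 0.02 + 0.05 = 0.07.
Steady-state k*: s·A·k^0.26 = 0.07·k gives k* = (0.48·2.64/0.07)^(1/0.74) ≈ 50.0793.
MPK = 0.26·2.64·50.0793^(-0.74) ≈ 0.0379.
MPK < n+δ = 0.07, so the economy is dynamically inefficient (over-saving).

dynamically inefficient; MPK ≈ 0.04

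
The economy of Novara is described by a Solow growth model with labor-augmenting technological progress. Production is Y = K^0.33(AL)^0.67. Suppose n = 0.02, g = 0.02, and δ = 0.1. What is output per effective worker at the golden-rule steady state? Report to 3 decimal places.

Capital per effective worker breaks even when investment replaces (n + g + δ)·k; here n + g + δ = 0.14.
Maximizing c = f(k) − (n+g+δ)·k gives f'(k) = n+g+δ, i.e. 0.33·k^(0.33−1) = 0.14, so k_gold = (0.33/0.14)^(1/0.67) ≈ 3.5958.
Output: y_gold = k_gold^0.33 = 3.5958^0.33 ≈ 1.5255.

y_gold ≈ 1.526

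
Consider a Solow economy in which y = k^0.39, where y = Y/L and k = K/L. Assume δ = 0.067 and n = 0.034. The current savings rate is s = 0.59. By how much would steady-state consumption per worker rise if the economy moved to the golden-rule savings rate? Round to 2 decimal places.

Capital per worker breaks even when investment replaces (n + δ)·k; here n + δ = 0.101.
Current steady state (s = 0.59): k* = (0.59/0.101)^(1/0.61) ≈ 18.0554, y* = 18.0554^0.39 ≈ 3.0908, c* = (1−0.59)·3.0908 ≈ 1.2672.
Setting f'(k) = n+δ gives 0.39·k^(0.39−1) = 0.101, hence k_gold = (0.39/0.101)^(1/0.61) ≈ 9.1596.
y_gold = 9.1596^0.39 ≈ 2.3721, c_gold = y_gold − 0.101·k_gold ≈ 1.4470.
Gain: Δc = 1.4470 − 1.2672 ≈ 0.1797.

Δc ≈ 0.18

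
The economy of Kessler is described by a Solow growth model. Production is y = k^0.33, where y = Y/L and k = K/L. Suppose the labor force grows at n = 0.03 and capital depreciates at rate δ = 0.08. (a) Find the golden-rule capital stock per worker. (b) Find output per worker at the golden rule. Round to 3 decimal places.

Capital per worker breaks even when investment replaces (n + δ)·k; here n + δ = 0.11.
At the golden rule the marginal product of capital equals n+δ: 0.33·k^(0.33−1) = 0.11. Solving, k_gold = (0.33/0.11)^(1/0.67) ≈ 5.1537.
y_gold = 5.1537^0.33 ≈ 1.7179.

(a) k_gold ≈ 5.154; (b) y_gold ≈ 1.718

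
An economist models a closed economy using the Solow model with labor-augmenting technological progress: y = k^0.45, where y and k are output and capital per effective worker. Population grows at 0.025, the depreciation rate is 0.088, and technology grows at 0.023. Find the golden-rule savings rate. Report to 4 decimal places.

Capital per effective worker breaks even when investment replaces (n + g + δ)·k; here n + g + δ = 0.136.
At the golden rule MPK = n+g+δ, and in any Cobb-Douglas steady state s = (n+g+δ)·k/y = MPK·k/y = capital's share 0.45.

s_gold = 0.4500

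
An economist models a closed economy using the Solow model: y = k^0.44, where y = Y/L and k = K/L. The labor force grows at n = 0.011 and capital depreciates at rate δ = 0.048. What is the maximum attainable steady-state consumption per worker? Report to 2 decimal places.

c_gold ≈ 2.72

n + δ = 0.011 + 0.048 = 0.059.
At the golden rule the marginal product of capital equals n+δ: 0.44·k^(0.44−1) = 0.059. Solving, k_gold = (0.44/0.059)^(1/0.56) ≈ 36.1589.
y_gold = 36.1589^0.44 ≈ 4.8486.
c_gold = y_gold − (n+δ)·k_gold = 4.8486 − 0.059·36.1589 ≈ 2.7152.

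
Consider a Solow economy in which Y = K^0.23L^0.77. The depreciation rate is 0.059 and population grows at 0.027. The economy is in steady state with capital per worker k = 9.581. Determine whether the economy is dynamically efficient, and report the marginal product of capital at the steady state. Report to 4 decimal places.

dynamically inefficient; MPK ≈ 0.0404

n + δ = 0.027 + 0.059 = 0.086.
MPK = 0.23·k^(0.23−1) = 0.23·9.581^(-0.77) ≈ 0.0404.
MPK < 0.086, so the economy is dynamically inefficient (over-saving).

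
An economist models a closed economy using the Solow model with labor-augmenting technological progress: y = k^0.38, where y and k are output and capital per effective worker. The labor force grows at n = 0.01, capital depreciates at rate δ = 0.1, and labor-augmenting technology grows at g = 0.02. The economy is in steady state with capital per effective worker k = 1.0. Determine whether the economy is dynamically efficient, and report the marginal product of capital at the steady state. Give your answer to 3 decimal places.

n + g + δ = 0.01 + 0.02 + 0.1 = 0.13.
MPK = 0.38·k^(0.38−1) = 0.38·1.0^(-0.62) ≈ 0.3800.
MPK > 0.13, so the economy is dynamically efficient (under-saving).

dynamically efficient; MPK ≈ 0.380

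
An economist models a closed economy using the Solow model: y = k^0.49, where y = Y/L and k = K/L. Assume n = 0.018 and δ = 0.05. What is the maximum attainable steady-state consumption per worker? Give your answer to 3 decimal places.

n + δ = 0.018 + 0.05 = 0.068.
Golden rule sets MPK = n+δ: 0.49·k^(0.49−1) = 0.068, so k_gold = (0.49/0.068)^(1/0.51) ≈ 48.0551.
y_gold = 48.0551^0.49 ≈ 6.6689.
c_gold = y_gold − (n+δ)·k_gold = 6.6689 − 0.068·48.0551 ≈ 3.4011.

c_gold ≈ 3.401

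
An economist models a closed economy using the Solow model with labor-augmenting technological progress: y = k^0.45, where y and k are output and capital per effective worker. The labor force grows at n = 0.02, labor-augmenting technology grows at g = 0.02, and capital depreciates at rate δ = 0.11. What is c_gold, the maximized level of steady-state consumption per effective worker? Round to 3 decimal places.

The effective depreciation rate is n + g + δ = 0.02 + 0.02 + 0.11 = 0.15.
At the golden rule the marginal product of capital equals n+g+δ: 0.45·k^(0.45−1) = 0.15. Solving, k_gold = (0.45/0.15)^(1/0.55) ≈ 7.3704.
y_gold = 7.3704^0.45 ≈ 2.4568.
c_gold = y_gold − (n+g+δ)·k_gold = 2.4568 − 0.15·7.3704 ≈ 1.3512.

c_gold ≈ 1.351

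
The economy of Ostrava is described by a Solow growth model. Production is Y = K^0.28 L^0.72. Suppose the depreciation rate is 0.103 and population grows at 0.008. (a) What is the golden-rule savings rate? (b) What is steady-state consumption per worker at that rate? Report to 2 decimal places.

(a) s_gold = 0.28; (b) c_gold ≈ 1.03

Break-even investment rate: n + δ = 0.008 + 0.103 = 0.111.
For Cobb-Douglas, s_gold equals capital's share: s_gold = 0.28.
Golden rule sets MPK = n+δ: 0.28·k^(0.28−1) = 0.111, so k_gold = (0.28/0.111)^(1/0.72) ≈ 3.6150.
y_gold = 3.6150^0.28 ≈ 1.4331; c_gold = (1−0.28)·y_gold ≈ 1.0318.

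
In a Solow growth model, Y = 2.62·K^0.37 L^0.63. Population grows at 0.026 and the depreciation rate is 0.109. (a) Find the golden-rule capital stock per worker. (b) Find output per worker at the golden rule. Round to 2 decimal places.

The effective depreciation rate is n + δ = 0.026 + 0.109 = 0.135.
Golden rule sets MPK = n+δ: 0.37·2.62·k^(0.37−1) = 0.135, so k_gold = (0.37·2.62/0.135)^(1/0.63) ≈ 22.8559.
y_gold = 2.62·22.8559^0.37 ≈ 8.3393.

(a) k_gold ≈ 22.86; (b) y_gold ≈ 8.34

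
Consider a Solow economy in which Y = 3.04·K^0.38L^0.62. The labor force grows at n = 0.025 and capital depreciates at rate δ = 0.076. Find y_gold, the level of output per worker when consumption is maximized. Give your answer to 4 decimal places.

y_gold ≈ 13.5373

Capital per worker breaks even when investment replaces (n + δ)·k; here n + δ = 0.101.
Golden rule sets MPK = n+δ: 0.38·3.04·k^(0.38−1) = 0.101, so k_gold = (0.38·3.04/0.101)^(1/0.62) ≈ 50.9323.
Output: y_gold = 3.04·k_gold^0.38 = 3.04·50.9323^0.38 ≈ 13.5373.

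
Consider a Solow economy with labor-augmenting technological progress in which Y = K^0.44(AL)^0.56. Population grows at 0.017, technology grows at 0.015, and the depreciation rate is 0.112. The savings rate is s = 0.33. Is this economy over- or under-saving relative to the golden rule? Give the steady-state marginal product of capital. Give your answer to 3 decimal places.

under-saving; MPK ≈ 0.192

Break-even investment rate: n + g + δ = 0.017 + 0.015 + 0.112 = 0.144.
Steady-state k*: s·k^0.44 = 0.144·k gives k* = (0.33/0.144)^(1/0.56) ≈ 4.3967.
MPK = 0.44·4.3967^(-0.56) ≈ 0.1920.
MPK > n+g+δ = 0.144, so the economy is dynamically efficient (under-saving).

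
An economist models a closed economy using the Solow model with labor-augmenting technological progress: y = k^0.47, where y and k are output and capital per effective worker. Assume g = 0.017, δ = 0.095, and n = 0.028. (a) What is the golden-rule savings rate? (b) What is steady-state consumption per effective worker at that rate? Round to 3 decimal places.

(a) s_gold = 0.470; (b) c_gold ≈ 1.551

The effective depreciation rate is n + g + δ = 0.028 + 0.017 + 0.095 = 0.14.
For Cobb-Douglas, s_gold equals capital's share: s_gold = 0.47.
Setting f'(k) = n+g+δ gives 0.47·k^(0.47−1) = 0.14, hence k_gold = (0.47/0.14)^(1/0.53) ≈ 9.8264.
y_gold = 9.8264^0.47 ≈ 2.9270; c_gold = (1−0.47)·y_gold ≈ 1.5513.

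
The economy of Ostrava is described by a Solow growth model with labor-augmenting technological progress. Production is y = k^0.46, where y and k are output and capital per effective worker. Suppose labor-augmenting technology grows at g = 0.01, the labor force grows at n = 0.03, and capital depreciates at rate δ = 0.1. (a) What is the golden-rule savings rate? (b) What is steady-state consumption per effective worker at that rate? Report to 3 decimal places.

(a) s_gold = 0.460; (b) c_gold ≈ 1.488

n + g + δ = 0.03 + 0.01 + 0.1 = 0.14.
For Cobb-Douglas, s_gold equals capital's share: s_gold = 0.46.
Golden rule sets MPK = n+g+δ: 0.46·k^(0.46−1) = 0.14, so k_gold = (0.46/0.14)^(1/0.54) ≈ 9.0515.
y_gold = 9.0515^0.46 ≈ 2.7548; c_gold = (1−0.46)·y_gold ≈ 1.4876.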